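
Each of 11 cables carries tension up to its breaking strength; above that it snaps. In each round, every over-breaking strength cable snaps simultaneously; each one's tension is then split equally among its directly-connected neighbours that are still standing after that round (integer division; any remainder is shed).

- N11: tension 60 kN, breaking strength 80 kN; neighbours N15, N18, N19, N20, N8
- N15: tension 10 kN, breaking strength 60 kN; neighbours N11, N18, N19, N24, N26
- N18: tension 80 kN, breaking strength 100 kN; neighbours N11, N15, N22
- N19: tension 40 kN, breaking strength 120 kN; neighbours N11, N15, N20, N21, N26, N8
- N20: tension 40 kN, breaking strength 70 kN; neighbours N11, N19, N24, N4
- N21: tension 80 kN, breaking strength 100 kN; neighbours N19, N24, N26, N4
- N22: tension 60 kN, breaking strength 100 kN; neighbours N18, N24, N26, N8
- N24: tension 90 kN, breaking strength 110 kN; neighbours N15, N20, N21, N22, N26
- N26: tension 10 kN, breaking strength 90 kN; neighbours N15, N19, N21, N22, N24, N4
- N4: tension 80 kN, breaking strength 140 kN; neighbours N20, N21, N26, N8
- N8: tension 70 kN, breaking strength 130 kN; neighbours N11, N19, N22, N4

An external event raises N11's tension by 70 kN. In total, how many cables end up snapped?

11

Round 1 — N11 at 130 > 80. N11 snaps.
  N11 sheds 130 kN to N15, N18, N19, N20, N8: 26 each.
    N15: 10+26 = 36 ≤ 60
    N18: 80+26 = 106 > 100
    N19: 40+26 = 66 ≤ 120
    N20: 40+26 = 66 ≤ 70
    N8: 70+26 = 96 ≤ 130
Round 2 — N18 snaps.
  N18 sheds 106 kN to N15, N22: 53 each.
    N15: 36+53 = 89 > 60
    N22: 60+53 = 113 > 100
Round 3 — N15, N22 snap.
  N15 sheds 89 kN to N19, N24, N26: 29 each (2 lost).
    N19: 66+29 = 95 ≤ 120
    N24: 90+29 = 119 > 110
    N26: 10+29 = 39 ≤ 90
  N22 sheds 113 kN to N24, N26, N8: 37 each (2 lost).
    N24: 119+37 = 156 > 110
    N26: 39+37 = 76 ≤ 90
    N8: 96+37 = 133 > 130
Round 4 — N24, N8 snap.
  N24 sheds 156 kN to N20, N21, N26: 52 each.
    N20: 66+52 = 118 > 70
    N21: 80+52 = 132 > 100
    N26: 76+52 = 128 > 90
  N8 sheds 133 kN to N19, N4: 66 each (1 lost).
    N19: 95+66 = 161 > 120
    N4: 80+66 = 146 > 140
Round 5 — N19, N20, N21, N26, N4 snap.
  N19 sheds 161 kN: no online neighbours, lost.
  N20 sheds 118 kN: no online neighbours, lost.
  N21 sheds 132 kN: no online neighbours, lost.
  N26 sheds 128 kN: no online neighbours, lost.
  N4 sheds 146 kN: no online neighbours, lost.
No further breaks.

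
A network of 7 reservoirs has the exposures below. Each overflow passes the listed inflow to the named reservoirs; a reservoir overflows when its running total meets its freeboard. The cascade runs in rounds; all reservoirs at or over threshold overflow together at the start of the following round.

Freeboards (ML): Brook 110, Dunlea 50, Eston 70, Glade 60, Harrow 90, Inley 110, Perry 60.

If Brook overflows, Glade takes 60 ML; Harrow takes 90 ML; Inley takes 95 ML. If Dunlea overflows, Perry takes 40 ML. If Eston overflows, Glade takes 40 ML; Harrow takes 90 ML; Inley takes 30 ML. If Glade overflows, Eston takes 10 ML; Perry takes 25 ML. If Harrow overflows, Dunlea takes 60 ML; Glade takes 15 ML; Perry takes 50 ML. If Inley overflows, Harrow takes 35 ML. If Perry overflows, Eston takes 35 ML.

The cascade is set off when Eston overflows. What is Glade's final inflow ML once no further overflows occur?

55

Round 1 — Eston overflows (initial).
  Glade: +40 → 40 < 60
  Harrow: +90 → 90 ≥ 90
  Inley: +30 → 30 < 110
Round 2 — Harrow overflows.
  Dunlea: +60 → 60 ≥ 50
  Glade: +15 → 55 < 60
  Perry: +50 → 50 < 60
Round 3 — Dunlea overflows.
  Perry: +40 → 90 ≥ 60
Round 4 — Perry overflows.
No further overflows.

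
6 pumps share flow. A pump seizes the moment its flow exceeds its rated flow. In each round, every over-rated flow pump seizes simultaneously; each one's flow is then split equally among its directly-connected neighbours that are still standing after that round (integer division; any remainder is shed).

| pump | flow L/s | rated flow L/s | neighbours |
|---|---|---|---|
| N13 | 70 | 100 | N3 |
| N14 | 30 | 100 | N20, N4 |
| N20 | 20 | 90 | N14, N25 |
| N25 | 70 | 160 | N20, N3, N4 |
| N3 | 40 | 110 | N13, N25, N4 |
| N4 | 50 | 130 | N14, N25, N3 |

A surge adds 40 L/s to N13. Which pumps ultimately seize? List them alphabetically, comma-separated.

Round 1 — N13 at 110 > 100. N13 seizes.
  N13 sheds 110 L/s to N3: 110 each.
    N3: 40+110 = 150 > 110
Round 2 — N3 seizes.
  N3 sheds 150 L/s to N25, N4: 75 each.
    N25: 70+75 = 145 ≤ 160
    N4: 50+75 = 125 ≤ 130
No further seizures.

N13, N3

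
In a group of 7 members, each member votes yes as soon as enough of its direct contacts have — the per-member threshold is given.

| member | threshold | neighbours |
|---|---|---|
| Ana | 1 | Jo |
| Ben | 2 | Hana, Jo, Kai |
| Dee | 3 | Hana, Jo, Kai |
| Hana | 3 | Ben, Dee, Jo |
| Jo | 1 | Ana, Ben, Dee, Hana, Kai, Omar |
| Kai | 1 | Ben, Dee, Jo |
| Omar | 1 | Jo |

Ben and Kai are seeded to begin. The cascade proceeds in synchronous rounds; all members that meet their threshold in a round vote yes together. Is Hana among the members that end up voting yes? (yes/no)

no

Round 1 — Ben, Kai vote yes (initial).
Round 2 — checking thresholds:
  Dee: 1 of 3 neighbours < 3, holds.
  Hana: 1 of 3 neighbours < 3, holds.
  Jo: 2 of 6 neighbours ≥ 1, votes yes.
Round 3 — checking thresholds:
  Ana: 1 of 1 neighbours ≥ 1, votes yes.
  Dee: 2 of 3 neighbours < 3, holds.
  Hana: 2 of 3 neighbours < 3, holds.
  Omar: 1 of 1 neighbours ≥ 1, votes yes.
Round 4 — no new yes votes; cascade stops.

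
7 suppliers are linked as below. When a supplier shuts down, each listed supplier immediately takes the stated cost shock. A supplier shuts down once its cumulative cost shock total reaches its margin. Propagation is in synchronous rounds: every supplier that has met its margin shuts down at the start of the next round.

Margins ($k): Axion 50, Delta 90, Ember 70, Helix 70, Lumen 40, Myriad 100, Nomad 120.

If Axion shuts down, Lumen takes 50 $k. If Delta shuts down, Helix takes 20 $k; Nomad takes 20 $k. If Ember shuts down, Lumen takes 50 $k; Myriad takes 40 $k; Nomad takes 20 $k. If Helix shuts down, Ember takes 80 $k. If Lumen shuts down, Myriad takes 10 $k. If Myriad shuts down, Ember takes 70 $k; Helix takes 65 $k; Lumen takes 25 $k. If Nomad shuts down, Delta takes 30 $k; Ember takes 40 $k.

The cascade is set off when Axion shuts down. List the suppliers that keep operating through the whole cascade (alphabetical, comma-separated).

Delta, Ember, Helix, Myriad, Nomad

Round 1 — Axion shuts down (initial).
  Lumen: +50 → 50 ≥ 40
Round 2 — Lumen shuts down.
  Myriad: +10 → 10 < 100
No further shutdowns.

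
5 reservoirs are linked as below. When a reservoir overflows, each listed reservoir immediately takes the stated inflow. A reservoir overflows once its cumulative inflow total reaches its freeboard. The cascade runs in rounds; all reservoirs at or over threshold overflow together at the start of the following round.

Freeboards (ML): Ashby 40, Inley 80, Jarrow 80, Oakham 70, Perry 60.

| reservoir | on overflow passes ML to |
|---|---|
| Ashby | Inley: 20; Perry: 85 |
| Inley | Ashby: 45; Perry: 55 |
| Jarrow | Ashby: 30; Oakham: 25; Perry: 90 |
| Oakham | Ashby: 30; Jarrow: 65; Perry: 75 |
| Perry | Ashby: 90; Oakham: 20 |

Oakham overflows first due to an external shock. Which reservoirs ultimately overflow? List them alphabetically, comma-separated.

Round 1 — Oakham overflows (initial).
  Ashby: +30 → 30 < 40
  Jarrow: +65 → 65 < 80
  Perry: +75 → 75 ≥ 60
Round 2 — Perry overflows.
  Ashby: +90 → 120 ≥ 40
Round 3 — Ashby overflows.
  Inley: +20 → 20 < 80
No further overflows.

Ashby, Oakham, Perry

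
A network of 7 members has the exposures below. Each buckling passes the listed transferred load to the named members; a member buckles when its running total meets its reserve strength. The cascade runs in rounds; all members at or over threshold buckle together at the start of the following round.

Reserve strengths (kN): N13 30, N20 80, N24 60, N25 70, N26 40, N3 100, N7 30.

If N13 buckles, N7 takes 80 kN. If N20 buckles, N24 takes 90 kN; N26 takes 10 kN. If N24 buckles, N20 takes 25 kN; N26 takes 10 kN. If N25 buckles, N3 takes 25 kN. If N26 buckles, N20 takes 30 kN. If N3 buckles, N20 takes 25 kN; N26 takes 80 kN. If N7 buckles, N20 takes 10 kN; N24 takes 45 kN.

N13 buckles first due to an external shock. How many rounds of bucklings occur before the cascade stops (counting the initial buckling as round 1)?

Round 1 — N13 buckles (initial).
  N7: +80 → 80 ≥ 30
Round 2 — N7 buckles.
  N20: +10 → 10 < 80
  N24: +45 → 45 < 60
No further bucklings.

2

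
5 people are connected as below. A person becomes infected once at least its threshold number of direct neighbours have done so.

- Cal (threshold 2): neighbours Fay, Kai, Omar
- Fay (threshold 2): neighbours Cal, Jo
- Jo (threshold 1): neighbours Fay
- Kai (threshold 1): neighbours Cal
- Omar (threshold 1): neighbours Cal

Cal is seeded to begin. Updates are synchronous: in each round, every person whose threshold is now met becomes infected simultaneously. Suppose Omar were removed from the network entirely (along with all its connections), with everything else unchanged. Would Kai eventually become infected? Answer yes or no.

yes

With Omar removed:
Round 1 — Cal becomes infected (initial).
Round 2 — checking thresholds:
  Fay: 1 of 2 neighbours < 2, holds.
  Kai: 1 of 1 neighbours ≥ 1, becomes infected.
Round 3 — no new infections; cascade stops.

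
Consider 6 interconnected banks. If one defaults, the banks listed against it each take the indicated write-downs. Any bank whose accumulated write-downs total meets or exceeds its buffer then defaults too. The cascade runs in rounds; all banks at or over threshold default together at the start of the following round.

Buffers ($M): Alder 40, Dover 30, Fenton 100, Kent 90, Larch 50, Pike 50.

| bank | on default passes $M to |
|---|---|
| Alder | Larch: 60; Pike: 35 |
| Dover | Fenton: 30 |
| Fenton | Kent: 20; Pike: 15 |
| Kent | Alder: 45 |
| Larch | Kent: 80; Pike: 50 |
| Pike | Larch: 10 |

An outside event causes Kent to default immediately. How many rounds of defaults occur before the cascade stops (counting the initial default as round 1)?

Round 1 — Kent defaults (initial).
  Alder: +45 → 45 ≥ 40
Round 2 — Alder defaults.
  Larch: +60 → 60 ≥ 50
  Pike: +35 → 35 < 50
Round 3 — Larch defaults.
  Pike: +50 → 85 ≥ 50
Round 4 — Pike defaults.
No further defaults.

4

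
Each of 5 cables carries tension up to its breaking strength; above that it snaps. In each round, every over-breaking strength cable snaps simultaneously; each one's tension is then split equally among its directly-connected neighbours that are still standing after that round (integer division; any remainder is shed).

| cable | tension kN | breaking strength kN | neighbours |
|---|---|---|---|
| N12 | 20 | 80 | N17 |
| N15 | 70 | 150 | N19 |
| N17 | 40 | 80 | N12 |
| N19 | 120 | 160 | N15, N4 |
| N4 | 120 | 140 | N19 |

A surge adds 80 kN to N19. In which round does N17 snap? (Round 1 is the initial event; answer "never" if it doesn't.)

Round 1 — N19 at 200 > 160. N19 snaps.
  N19 sheds 200 kN to N15, N4: 100 each.
    N15: 70+100 = 170 > 150
    N4: 120+100 = 220 > 140
Round 2 — N15, N4 snap.
  N15 sheds 170 kN: no online neighbours, lost.
  N4 sheds 220 kN: no online neighbours, lost.
No further breaks.

never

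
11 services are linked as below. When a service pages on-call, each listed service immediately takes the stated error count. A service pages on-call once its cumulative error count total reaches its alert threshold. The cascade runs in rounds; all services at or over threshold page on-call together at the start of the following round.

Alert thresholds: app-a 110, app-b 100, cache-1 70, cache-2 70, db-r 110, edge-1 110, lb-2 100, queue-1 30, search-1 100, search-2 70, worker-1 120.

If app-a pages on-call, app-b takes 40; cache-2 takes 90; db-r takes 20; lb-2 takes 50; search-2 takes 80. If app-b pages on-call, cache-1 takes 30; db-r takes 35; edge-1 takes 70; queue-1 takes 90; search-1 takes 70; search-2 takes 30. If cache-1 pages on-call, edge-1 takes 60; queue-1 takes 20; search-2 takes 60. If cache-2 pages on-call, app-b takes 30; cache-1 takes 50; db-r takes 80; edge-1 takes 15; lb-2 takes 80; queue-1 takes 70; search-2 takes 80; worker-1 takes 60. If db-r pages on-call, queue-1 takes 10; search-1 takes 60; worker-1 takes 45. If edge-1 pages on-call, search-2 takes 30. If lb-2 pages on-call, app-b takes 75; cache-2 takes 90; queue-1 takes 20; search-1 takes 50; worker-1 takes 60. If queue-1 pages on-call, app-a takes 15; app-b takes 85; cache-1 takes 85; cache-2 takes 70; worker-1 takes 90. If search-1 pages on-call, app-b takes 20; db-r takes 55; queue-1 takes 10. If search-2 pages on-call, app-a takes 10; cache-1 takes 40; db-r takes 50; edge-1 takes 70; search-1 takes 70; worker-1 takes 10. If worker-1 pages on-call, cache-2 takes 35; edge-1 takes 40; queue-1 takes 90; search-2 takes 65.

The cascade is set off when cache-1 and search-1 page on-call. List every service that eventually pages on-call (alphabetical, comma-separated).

app-b, cache-1, cache-2, db-r, edge-1, queue-1, search-1, search-2, worker-1

Round 1 — cache-1, search-1 page on-call (initial).
  app-b: +20 → 20 < 100
  db-r: +55 → 55 < 110
  edge-1: +60 → 60 < 110
  queue-1: +20+10 → 30 ≥ 30
  search-2: +60 → 60 < 70
Round 2 — queue-1 pages on-call.
  app-a: +15 → 15 < 110
  app-b: +85 → 105 ≥ 100
  cache-2: +70 → 70 ≥ 70
  worker-1: +90 → 90 < 120
Round 3 — app-b, cache-2 page on-call.
  db-r: +35+80 → 170 ≥ 110
  edge-1: +70+15 → 145 ≥ 110
  lb-2: +80 → 80 < 100
  search-2: +30+80 → 170 ≥ 70
  worker-1: +60 → 150 ≥ 120
Round 4 — db-r, edge-1, search-2, worker-1 page on-call.
  app-a: +10 → 25 < 110
No further pages.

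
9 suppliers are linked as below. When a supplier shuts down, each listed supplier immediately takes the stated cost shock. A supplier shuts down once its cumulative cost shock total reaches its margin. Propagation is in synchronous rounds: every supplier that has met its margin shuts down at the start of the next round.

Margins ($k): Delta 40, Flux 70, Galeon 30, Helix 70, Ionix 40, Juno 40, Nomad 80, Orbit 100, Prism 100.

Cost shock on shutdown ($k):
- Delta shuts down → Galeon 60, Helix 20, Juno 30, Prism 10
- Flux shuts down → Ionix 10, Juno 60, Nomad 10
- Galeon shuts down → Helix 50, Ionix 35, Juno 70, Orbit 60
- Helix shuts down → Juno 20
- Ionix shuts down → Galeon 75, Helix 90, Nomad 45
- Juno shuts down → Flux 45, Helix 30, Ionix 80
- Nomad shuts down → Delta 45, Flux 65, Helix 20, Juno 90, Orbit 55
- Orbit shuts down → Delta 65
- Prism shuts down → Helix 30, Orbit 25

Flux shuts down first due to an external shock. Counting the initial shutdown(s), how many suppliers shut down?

5

Round 1 — Flux shuts down (initial).
  Ionix: +10 → 10 < 40
  Juno: +60 → 60 ≥ 40
  Nomad: +10 → 10 < 80
Round 2 — Juno shuts down.
  Helix: +30 → 30 < 70
  Ionix: +80 → 90 ≥ 40
Round 3 — Ionix shuts down.
  Galeon: +75 → 75 ≥ 30
  Helix: +90 → 120 ≥ 70
  Nomad: +45 → 55 < 80
Round 4 — Galeon, Helix shut down.
  Orbit: +60 → 60 < 100
No further shutdowns.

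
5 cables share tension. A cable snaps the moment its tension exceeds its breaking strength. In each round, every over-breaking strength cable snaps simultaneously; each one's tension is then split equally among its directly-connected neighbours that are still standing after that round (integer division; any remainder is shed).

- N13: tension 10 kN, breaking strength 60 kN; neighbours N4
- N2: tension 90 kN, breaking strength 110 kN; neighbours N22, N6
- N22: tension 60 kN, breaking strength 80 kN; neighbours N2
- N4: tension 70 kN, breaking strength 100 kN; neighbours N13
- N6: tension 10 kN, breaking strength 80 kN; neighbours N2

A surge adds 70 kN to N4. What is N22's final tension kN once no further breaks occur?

Round 1 — N4 at 140 > 100. N4 snaps.
  N4 sheds 140 kN to N13: 140 each.
    N13: 10+140 = 150 > 60
Round 2 — N13 snaps.
  N13 sheds 150 kN: no online neighbours, lost.
No further breaks.

60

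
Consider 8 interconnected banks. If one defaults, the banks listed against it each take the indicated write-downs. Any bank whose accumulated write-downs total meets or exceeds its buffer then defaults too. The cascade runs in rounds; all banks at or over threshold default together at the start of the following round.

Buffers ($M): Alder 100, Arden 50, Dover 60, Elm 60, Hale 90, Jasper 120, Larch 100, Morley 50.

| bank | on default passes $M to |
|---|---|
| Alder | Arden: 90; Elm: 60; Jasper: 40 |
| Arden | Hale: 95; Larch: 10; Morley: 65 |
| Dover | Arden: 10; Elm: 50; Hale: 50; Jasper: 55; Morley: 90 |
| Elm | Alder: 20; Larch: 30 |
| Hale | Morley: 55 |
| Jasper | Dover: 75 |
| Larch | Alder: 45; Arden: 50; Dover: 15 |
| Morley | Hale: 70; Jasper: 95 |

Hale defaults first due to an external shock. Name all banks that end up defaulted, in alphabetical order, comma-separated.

Hale, Morley

Round 1 — Hale defaults (initial).
  Morley: +55 → 55 ≥ 50
Round 2 — Morley defaults.
  Jasper: +95 → 95 < 120
No further defaults.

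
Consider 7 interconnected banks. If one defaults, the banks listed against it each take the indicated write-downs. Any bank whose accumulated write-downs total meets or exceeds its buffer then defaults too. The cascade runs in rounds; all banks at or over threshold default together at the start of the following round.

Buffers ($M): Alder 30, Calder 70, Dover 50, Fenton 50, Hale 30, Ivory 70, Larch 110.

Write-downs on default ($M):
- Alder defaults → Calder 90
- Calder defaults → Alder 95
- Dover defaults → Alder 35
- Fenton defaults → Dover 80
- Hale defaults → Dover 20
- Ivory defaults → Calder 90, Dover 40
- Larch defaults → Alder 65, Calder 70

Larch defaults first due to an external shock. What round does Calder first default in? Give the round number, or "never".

Round 1 — Larch defaults (initial).
  Alder: +65 → 65 ≥ 30
  Calder: +70 → 70 ≥ 70
Round 2 — Alder, Calder default.
No further defaults.

2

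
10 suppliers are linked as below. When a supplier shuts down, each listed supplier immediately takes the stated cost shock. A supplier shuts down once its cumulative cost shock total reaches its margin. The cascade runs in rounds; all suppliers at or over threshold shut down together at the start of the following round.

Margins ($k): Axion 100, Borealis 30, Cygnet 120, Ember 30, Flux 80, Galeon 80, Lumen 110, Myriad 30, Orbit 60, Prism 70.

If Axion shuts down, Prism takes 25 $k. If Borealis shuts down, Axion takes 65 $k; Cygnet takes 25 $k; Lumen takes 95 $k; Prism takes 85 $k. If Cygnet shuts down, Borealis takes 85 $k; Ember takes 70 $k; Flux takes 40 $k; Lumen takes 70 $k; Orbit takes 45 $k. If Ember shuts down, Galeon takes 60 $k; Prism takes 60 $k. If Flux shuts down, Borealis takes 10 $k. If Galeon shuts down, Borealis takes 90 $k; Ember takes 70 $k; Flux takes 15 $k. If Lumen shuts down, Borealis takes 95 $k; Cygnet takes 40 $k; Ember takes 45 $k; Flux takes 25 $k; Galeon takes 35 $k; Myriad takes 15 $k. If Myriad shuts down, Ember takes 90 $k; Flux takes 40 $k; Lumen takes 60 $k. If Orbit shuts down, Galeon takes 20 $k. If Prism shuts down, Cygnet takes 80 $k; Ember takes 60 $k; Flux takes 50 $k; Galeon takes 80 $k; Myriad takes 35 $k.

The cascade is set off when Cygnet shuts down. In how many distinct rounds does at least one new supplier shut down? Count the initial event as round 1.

Round 1 — Cygnet shuts down (initial).
  Borealis: +85 → 85 ≥ 30
  Ember: +70 → 70 ≥ 30
  Flux: +40 → 40 < 80
  Lumen: +70 → 70 < 110
  Orbit: +45 → 45 < 60
Round 2 — Borealis, Ember shut down.
  Axion: +65 → 65 < 100
  Galeon: +60 → 60 < 80
  Lumen: +95 → 165 ≥ 110
  Prism: +85+60 → 145 ≥ 70
Round 3 — Lumen, Prism shut down.
  Flux: +25+50 → 115 ≥ 80
  Galeon: +35+80 → 175 ≥ 80
  Myriad: +15+35 → 50 ≥ 30
Round 4 — Flux, Galeon, Myriad shut down.
No further shutdowns.

4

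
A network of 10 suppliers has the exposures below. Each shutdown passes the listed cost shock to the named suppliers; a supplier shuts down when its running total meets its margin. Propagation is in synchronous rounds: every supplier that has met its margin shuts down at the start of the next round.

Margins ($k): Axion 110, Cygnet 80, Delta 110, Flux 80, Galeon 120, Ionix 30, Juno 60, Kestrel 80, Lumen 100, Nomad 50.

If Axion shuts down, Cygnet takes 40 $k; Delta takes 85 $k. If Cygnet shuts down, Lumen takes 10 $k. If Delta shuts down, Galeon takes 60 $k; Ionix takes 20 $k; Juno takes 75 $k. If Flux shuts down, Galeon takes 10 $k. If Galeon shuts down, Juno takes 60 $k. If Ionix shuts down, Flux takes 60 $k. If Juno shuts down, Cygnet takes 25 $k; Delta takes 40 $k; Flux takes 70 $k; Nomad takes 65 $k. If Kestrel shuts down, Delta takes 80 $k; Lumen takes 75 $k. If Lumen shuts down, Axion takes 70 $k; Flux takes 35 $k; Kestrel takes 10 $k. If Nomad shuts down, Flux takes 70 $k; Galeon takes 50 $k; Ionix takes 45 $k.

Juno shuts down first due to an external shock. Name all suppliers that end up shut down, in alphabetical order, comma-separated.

Round 1 — Juno shuts down (initial).
  Cygnet: +25 → 25 < 80
  Delta: +40 → 40 < 110
  Flux: +70 → 70 < 80
  Nomad: +65 → 65 ≥ 50
Round 2 — Nomad shuts down.
  Flux: +70 → 140 ≥ 80
  Galeon: +50 → 50 < 120
  Ionix: +45 → 45 ≥ 30
Round 3 — Flux, Ionix shut down.
  Galeon: +10 → 60 < 120
No further shutdowns.

Flux, Ionix, Juno, Nomad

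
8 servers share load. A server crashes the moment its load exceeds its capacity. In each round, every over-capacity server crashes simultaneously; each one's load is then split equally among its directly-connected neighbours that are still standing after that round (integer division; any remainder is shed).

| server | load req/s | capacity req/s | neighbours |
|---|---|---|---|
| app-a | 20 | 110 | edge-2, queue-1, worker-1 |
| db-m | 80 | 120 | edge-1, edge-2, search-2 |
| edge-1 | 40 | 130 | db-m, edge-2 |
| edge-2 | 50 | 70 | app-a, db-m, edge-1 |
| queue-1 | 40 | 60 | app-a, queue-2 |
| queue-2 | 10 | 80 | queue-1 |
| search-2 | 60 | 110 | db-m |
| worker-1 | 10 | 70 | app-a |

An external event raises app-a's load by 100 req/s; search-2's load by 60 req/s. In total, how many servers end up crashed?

Round 1 — app-a at 120 > 110; search-2 at 120 > 110. app-a, search-2 crash.
  app-a sheds 120 req/s to edge-2, queue-1, worker-1: 40 each.
    edge-2: 50+40 = 90 > 70
    queue-1: 40+40 = 80 > 60
    worker-1: 10+40 = 50 ≤ 70
  search-2 sheds 120 req/s to db-m: 120 each.
    db-m: 80+120 = 200 > 120
Round 2 — db-m, edge-2, queue-1 crash.
  db-m sheds 200 req/s to edge-1: 200 each.
    edge-1: 40+200 = 240 > 130
  edge-2 sheds 90 req/s to edge-1: 90 each.
    edge-1: 240+90 = 330 > 130
  queue-1 sheds 80 req/s to queue-2: 80 each.
    queue-2: 10+80 = 90 > 80
Round 3 — edge-1, queue-2 crash.
  edge-1 sheds 330 req/s: no online neighbours, lost.
  queue-2 sheds 90 req/s: no online neighbours, lost.
No further crashes.

7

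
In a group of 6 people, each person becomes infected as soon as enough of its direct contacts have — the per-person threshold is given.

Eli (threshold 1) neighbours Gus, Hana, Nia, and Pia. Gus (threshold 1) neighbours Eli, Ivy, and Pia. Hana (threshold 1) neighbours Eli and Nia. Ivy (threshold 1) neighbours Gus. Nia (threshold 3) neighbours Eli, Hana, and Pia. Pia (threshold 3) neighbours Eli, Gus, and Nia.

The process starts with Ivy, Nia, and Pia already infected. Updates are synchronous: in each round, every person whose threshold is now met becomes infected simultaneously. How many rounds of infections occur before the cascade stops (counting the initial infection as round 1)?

Round 1 — Ivy, Nia, Pia become infected (initial).
Round 2 — checking thresholds:
  Eli: 2 of 4 neighbours ≥ 1, becomes infected.
  Gus: 2 of 3 neighbours ≥ 1, becomes infected.
  Hana: 1 of 2 neighbours ≥ 1, becomes infected.
Round 3 — no new infections; cascade stops.

2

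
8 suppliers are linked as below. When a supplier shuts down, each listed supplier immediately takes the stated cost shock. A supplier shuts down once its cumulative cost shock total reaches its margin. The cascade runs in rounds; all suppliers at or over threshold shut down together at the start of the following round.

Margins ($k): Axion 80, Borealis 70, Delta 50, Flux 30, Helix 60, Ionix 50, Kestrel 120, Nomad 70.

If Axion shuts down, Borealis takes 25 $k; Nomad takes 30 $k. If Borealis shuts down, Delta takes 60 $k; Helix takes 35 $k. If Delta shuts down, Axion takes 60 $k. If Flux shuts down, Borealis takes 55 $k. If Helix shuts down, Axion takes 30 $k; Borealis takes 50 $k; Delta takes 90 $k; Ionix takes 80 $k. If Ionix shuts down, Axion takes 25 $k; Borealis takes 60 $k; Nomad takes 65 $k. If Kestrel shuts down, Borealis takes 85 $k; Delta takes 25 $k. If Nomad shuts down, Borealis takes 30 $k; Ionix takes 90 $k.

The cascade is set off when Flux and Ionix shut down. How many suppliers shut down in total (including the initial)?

Round 1 — Flux, Ionix shut down (initial).
  Axion: +25 → 25 < 80
  Borealis: +55+60 → 115 ≥ 70
  Nomad: +65 → 65 < 70
Round 2 — Borealis shuts down.
  Delta: +60 → 60 ≥ 50
  Helix: +35 → 35 < 60
Round 3 — Delta shuts down.
  Axion: +60 → 85 ≥ 80
Round 4 — Axion shuts down.
  Nomad: +30 → 95 ≥ 70
Round 5 — Nomad shuts down.
No further shutdowns.

6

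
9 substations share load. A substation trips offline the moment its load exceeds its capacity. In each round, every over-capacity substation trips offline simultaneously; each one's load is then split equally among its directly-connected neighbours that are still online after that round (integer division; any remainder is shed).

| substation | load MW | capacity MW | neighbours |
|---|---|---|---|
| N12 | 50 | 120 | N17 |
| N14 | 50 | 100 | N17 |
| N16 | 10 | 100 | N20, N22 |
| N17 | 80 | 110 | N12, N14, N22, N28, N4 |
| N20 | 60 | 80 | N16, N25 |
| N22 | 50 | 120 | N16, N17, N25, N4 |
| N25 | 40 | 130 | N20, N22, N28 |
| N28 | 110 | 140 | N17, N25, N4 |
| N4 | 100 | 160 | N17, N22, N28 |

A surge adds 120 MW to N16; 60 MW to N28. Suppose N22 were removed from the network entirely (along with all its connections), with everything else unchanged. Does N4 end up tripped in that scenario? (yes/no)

yes

With N22 removed:
Round 1 — N16 at 130 > 100; N28 at 170 > 140. N16, N28 trip offline.
  N16 sheds 130 MW to N20: 130 each.
    N20: 60+130 = 190 > 80
  N28 sheds 170 MW to N17, N25, N4: 56 each (2 lost).
    N17: 80+56 = 136 > 110
    N25: 40+56 = 96 ≤ 130
    N4: 100+56 = 156 ≤ 160
Round 2 — N17, N20 trip offline.
  N17 sheds 136 MW to N12, N14, N4: 45 each (1 lost).
    N12: 50+45 = 95 ≤ 120
    N14: 50+45 = 95 ≤ 100
    N4: 156+45 = 201 > 160
  N20 sheds 190 MW to N25: 190 each.
    N25: 96+190 = 286 > 130
Round 3 — N25, N4 trip offline.
  N25 sheds 286 MW: no online neighbours, lost.
  N4 sheds 201 MW: no online neighbours, lost.
No further trips.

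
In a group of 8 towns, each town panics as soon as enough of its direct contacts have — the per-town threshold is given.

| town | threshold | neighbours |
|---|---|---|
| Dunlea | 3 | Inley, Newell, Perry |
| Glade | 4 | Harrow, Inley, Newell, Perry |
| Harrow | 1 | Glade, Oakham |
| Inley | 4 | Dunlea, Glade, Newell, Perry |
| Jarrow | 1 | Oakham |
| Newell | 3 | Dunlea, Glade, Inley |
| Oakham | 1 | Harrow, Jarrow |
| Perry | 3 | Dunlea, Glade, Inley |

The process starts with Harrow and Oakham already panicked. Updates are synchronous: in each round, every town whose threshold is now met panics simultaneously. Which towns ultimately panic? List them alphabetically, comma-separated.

Round 1 — Harrow, Oakham panic (initial).
Round 2 — checking thresholds:
  Glade: 1 of 4 neighbours < 4, not yet.
  Jarrow: 1 of 1 neighbours ≥ 1, panics.
Round 3 — no new panics; cascade stops.

Harrow, Jarrow, Oakham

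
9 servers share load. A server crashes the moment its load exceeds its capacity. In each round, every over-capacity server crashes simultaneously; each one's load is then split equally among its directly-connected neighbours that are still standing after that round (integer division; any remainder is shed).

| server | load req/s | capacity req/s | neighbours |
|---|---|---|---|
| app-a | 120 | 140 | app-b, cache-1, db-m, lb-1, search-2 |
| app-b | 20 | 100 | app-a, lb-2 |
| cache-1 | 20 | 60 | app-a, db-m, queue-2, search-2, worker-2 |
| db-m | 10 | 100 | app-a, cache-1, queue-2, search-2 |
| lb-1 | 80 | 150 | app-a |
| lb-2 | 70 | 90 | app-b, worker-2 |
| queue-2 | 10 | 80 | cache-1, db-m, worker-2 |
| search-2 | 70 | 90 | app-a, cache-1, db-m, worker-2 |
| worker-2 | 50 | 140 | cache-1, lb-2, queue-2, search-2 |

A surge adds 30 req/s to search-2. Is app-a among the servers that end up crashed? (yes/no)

Round 1 — search-2 at 100 > 90. search-2 crashes.
  search-2 sheds 100 req/s to app-a, cache-1, db-m, worker-2: 25 each.
    app-a: 120+25 = 145 > 140
    cache-1: 20+25 = 45 ≤ 60
    db-m: 10+25 = 35 ≤ 100
    worker-2: 50+25 = 75 ≤ 140
Round 2 — app-a crashes.
  app-a sheds 145 req/s to app-b, cache-1, db-m, lb-1: 36 each (1 lost).
    app-b: 20+36 = 56 ≤ 100
    cache-1: 45+36 = 81 > 60
    db-m: 35+36 = 71 ≤ 100
    lb-1: 80+36 = 116 ≤ 150
Round 3 — cache-1 crashes.
  cache-1 sheds 81 req/s to db-m, queue-2, worker-2: 27 each.
    db-m: 71+27 = 98 ≤ 100
    queue-2: 10+27 = 37 ≤ 80
    worker-2: 75+27 = 102 ≤ 140
No further crashes.

yes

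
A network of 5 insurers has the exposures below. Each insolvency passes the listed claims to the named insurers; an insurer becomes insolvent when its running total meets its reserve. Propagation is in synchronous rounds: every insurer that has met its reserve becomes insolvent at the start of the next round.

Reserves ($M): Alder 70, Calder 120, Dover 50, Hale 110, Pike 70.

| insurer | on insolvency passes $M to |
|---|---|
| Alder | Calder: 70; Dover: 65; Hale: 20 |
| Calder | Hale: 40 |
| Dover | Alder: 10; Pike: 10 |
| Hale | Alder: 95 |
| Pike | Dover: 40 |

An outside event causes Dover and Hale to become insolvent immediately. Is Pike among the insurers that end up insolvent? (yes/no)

no

Round 1 — Dover, Hale become insolvent (initial).
  Alder: +10+95 → 105 ≥ 70
  Pike: +10 → 10 < 70
Round 2 — Alder becomes insolvent.
  Calder: +70 → 70 < 120
No further insolvencies.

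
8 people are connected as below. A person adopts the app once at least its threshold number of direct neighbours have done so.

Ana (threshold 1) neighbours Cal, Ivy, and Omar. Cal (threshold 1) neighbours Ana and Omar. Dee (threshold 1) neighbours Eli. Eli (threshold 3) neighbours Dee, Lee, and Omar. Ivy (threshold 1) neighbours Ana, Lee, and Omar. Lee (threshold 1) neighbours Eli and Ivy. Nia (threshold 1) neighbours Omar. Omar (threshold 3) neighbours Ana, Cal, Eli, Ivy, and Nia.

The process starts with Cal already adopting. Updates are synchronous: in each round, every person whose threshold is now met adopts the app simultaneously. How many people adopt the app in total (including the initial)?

Round 1 — Cal adopts the app (initial).
Round 2 — checking thresholds:
  Ana: 1 of 3 neighbours ≥ 1, adopts the app.
  Omar: 1 of 5 neighbours < 3, below threshold.
Round 3 — checking thresholds:
  Ivy: 1 of 3 neighbours ≥ 1, adopts the app.
  Omar: 2 of 5 neighbours < 3, below threshold.
Round 4 — checking thresholds:
  Lee: 1 of 2 neighbours ≥ 1, adopts the app.
  Omar: 3 of 5 neighbours ≥ 3, adopts the app.
Round 5 — checking thresholds:
  Eli: 2 of 3 neighbours < 3, below threshold.
  Nia: 1 of 1 neighbours ≥ 1, adopts the app.
Round 6 — no new adoptions; cascade stops.

6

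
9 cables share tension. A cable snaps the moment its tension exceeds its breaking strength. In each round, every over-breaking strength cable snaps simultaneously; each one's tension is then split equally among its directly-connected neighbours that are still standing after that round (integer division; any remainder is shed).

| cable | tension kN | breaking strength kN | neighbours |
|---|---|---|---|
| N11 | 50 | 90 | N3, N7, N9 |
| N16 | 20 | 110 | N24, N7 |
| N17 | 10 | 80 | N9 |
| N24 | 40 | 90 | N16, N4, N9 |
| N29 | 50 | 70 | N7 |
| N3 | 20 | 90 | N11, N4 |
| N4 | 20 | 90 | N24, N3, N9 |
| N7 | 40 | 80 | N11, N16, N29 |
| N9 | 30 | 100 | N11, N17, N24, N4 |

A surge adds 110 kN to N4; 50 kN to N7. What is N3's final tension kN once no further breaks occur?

63

Round 1 — N4 at 130 > 90; N7 at 90 > 80. N4, N7 snap.
  N4 sheds 130 kN to N24, N3, N9: 43 each (1 lost).
    N24: 40+43 = 83 ≤ 90
    N3: 20+43 = 63 ≤ 90
    N9: 30+43 = 73 ≤ 100
  N7 sheds 90 kN to N11, N16, N29: 30 each.
    N11: 50+30 = 80 ≤ 90
    N16: 20+30 = 50 ≤ 110
    N29: 50+30 = 80 > 70
Round 2 — N29 snaps.
  N29 sheds 80 kN: no online neighbours, lost.
No further breaks.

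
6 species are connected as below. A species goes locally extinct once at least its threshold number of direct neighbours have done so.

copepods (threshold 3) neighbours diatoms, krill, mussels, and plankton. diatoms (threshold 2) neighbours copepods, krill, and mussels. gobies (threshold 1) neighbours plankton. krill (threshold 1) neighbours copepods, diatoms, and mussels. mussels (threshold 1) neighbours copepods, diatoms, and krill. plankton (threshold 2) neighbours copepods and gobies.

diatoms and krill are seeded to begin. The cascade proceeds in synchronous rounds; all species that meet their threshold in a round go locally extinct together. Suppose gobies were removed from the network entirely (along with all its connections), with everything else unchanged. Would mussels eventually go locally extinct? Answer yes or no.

yes

With gobies removed:
Round 1 — diatoms, krill go locally extinct (initial).
Round 2 — checking thresholds:
  copepods: 2 of 4 neighbours < 3, holds.
  mussels: 2 of 3 neighbours ≥ 1, goes locally extinct.
Round 3 — checking thresholds:
  copepods: 3 of 4 neighbours ≥ 3, goes locally extinct.
Round 4 — no new extinctions; cascade stops.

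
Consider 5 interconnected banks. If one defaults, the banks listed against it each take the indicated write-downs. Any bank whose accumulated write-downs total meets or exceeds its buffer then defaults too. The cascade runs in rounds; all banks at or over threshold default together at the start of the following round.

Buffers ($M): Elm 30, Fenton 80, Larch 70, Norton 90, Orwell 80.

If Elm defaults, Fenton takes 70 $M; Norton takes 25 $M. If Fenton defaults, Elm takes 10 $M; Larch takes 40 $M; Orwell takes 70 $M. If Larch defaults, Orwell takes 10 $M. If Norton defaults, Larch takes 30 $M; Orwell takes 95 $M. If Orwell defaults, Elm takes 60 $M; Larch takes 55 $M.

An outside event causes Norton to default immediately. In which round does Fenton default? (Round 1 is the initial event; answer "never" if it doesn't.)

Round 1 — Norton defaults (initial).
  Larch: +30 → 30 < 70
  Orwell: +95 → 95 ≥ 80
Round 2 — Orwell defaults.
  Elm: +60 → 60 ≥ 30
  Larch: +55 → 85 ≥ 70
Round 3 — Elm, Larch default.
  Fenton: +70 → 70 < 80
No further defaults.

never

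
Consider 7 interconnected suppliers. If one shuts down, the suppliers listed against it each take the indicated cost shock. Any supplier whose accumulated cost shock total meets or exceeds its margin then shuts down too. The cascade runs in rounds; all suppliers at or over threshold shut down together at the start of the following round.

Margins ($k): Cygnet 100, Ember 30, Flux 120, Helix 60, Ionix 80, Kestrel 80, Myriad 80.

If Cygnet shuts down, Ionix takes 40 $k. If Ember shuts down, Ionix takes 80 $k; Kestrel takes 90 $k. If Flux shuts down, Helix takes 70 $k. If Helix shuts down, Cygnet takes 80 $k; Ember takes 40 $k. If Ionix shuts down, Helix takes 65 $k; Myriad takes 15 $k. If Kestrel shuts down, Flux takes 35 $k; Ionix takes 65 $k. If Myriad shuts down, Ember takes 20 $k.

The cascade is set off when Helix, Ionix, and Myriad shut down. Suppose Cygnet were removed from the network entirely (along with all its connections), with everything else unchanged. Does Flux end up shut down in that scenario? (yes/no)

no

With Cygnet removed:
Round 1 — Helix, Ionix, Myriad shut down (initial).
  Ember: +40+20 → 60 ≥ 30
Round 2 — Ember shuts down.
  Kestrel: +90 → 90 ≥ 80
Round 3 — Kestrel shuts down.
  Flux: +35 → 35 < 120
No further shutdowns.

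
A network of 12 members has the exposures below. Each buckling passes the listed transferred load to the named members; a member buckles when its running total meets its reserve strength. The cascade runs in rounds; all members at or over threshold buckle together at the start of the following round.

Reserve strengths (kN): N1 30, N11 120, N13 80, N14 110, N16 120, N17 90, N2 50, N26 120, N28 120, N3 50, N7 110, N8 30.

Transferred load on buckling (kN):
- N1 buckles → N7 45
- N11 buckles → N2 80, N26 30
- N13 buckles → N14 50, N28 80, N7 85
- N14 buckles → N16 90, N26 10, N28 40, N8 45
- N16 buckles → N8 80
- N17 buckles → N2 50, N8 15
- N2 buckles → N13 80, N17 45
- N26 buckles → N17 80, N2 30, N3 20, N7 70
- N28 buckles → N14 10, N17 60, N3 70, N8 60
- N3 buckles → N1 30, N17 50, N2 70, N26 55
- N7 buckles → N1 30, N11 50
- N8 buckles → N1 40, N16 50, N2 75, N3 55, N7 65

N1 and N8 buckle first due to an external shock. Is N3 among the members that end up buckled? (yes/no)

Round 1 — N1, N8 buckle (initial).
  N16: +50 → 50 < 120
  N2: +75 → 75 ≥ 50
  N3: +55 → 55 ≥ 50
  N7: +45+65 → 110 ≥ 110
Round 2 — N2, N3, N7 buckle.
  N11: +50 → 50 < 120
  N13: +80 → 80 ≥ 80
  N17: +45+50 → 95 ≥ 90
  N26: +55 → 55 < 120
Round 3 — N13, N17 buckle.
  N14: +50 → 50 < 110
  N28: +80 → 80 < 120
No further bucklings.

yes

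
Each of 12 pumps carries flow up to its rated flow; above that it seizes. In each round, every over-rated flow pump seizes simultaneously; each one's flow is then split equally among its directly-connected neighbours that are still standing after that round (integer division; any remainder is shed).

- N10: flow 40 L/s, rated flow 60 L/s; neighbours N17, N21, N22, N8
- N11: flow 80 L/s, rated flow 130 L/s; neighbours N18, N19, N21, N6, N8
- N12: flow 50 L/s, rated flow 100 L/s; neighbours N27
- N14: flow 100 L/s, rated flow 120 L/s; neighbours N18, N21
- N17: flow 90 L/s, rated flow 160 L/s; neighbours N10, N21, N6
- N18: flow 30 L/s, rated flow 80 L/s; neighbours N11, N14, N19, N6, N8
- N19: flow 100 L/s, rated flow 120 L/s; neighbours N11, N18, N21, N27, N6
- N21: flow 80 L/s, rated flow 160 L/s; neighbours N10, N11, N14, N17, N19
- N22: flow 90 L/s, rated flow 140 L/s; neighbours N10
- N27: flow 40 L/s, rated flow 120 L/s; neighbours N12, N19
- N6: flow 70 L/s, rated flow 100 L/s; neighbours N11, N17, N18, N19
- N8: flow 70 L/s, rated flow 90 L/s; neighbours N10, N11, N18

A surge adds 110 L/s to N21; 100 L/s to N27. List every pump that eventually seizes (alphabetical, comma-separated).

Round 1 — N21 at 190 > 160; N27 at 140 > 120. N21, N27 seize.
  N21 sheds 190 L/s to N10, N11, N14, N17, N19: 38 each.
    N10: 40+38 = 78 > 60
    N11: 80+38 = 118 ≤ 130
    N14: 100+38 = 138 > 120
    N17: 90+38 = 128 ≤ 160
    N19: 100+38 = 138 > 120
  N27 sheds 140 L/s to N12, N19: 70 each.
    N12: 50+70 = 120 > 100
    N19: 138+70 = 208 > 120
Round 2 — N10, N12, N14, N19 seize.
  N10 sheds 78 L/s to N17, N22, N8: 26 each.
    N17: 128+26 = 154 ≤ 160
    N22: 90+26 = 116 ≤ 140
    N8: 70+26 = 96 > 90
  N12 sheds 120 L/s: no online neighbours, lost.
  N14 sheds 138 L/s to N18: 138 each.
    N18: 30+138 = 168 > 80
  N19 sheds 208 L/s to N11, N18, N6: 69 each (1 lost).
    N11: 118+69 = 187 > 130
    N18: 168+69 = 237 > 80
    N6: 70+69 = 139 > 100
Round 3 — N11, N18, N6, N8 seize.
  N11 sheds 187 L/s: no online neighbours, lost.
  N18 sheds 237 L/s: no online neighbours, lost.
  N6 sheds 139 L/s to N17: 139 each.
    N17: 154+139 = 293 > 160
  N8 sheds 96 L/s: no online neighbours, lost.
Round 4 — N17 seizes.
  N17 sheds 293 L/s: no online neighbours, lost.
No further seizures.

N10, N11, N12, N14, N17, N18, N19, N21, N27, N6, N8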